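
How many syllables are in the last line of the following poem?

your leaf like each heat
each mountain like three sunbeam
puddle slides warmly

The last line: puddle (2), slides (1), warmly (2) → 5

5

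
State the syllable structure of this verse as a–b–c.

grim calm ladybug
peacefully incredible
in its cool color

Line 1: "grim calm ladybug": 1+1+3 = 5
Line 2: "peacefully incredible": 3+4 = 7
Line 3: "in its cool color": 1+1+1+2 = 5

5–7–5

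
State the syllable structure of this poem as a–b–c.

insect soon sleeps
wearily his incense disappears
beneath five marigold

Line 1: insect(2) + soon(1) + sleeps(1) = 4
Line 2: wearily(3) + his(1) + incense(2) + disappears(3) = 9
Line 3: beneath(2) + five(1) + marigold(3) = 6

4–9–6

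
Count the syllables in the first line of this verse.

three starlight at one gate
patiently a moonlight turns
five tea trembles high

The first line: three (1), starlight (2), at (1), one (1), gate (1) → 6

6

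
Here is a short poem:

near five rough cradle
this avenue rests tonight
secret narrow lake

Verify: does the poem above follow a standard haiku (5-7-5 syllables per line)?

Yes

Line 1: "near five rough cradle": 1+1+1+2 = 5 ✓
Line 2: "this avenue rests tonight": 1+3+1+2 = 7 ✓
Line 3: "secret narrow lake": 2+2+1 = 5 ✓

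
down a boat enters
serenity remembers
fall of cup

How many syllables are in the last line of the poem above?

3

The last line: "fall of cup": 1+1+1 = 3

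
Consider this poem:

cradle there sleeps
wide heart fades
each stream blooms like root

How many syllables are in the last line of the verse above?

5

The last line: each(1) + stream(1) + blooms(1) + like(1) + root(1) = 5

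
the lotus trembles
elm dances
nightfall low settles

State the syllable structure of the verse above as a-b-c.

Line 1: the (1), lotus (2), trembles (2) → 5
Line 2: elm (1), dances (2) → 3
Line 3: nightfall (2), low (1), settles (2) → 5

5-3-5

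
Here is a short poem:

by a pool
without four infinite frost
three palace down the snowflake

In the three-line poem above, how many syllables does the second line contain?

The second line: without(2) + four(1) + infinite(3) + frost(1) = 7

7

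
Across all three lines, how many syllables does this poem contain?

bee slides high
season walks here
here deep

9

Line 1: "bee slides high": 1+1+1 = 3
Line 2: "season walks here": 2+1+1 = 4
Line 3: "here deep": 1+1 = 2
Total: 3 + 4 + 2 = 9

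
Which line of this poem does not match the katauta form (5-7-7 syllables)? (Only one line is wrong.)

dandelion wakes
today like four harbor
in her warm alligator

Line 1: dandelion (4), wakes (1) → 5 ✓
Line 2: today (2), like (1), four (1), harbor (2) → 6 (expected 7)
Line 3: in (1), her (1), warm (1), alligator (4) → 7 ✓

The second line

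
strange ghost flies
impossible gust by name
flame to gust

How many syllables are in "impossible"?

4

"impossible" has 4 syllables.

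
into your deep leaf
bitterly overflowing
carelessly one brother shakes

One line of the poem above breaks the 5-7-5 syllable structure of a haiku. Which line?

Line 1: into(2) + your(1) + deep(1) + leaf(1) = 5 ✓
Line 2: bitterly(3) + overflowing(4) = 7 ✓
Line 3: carelessly(3) + one(1) + brother(2) + shakes(1) = 7 (expected 5)

Line 3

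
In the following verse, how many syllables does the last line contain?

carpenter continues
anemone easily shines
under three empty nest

The last line: under(2) + three(1) + empty(2) + nest(1) = 6

6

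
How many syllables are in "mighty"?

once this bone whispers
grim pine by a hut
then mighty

2

"mighty" has 2 syllables.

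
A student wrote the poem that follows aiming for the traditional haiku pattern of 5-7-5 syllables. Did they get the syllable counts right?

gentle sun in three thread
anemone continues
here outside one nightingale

No

Line 1: gentle (2), sun (1), in (1), three (1), thread (1) → 6 (expected 5)
Line 2: anemone (4), continues (3) → 7 ✓
Line 3: here (1), outside (2), one (1), nightingale (3) → 7 (expected 5)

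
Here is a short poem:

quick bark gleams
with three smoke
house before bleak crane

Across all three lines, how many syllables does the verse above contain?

11

Line 1: quick(1) + bark(1) + gleams(1) = 3
Line 2: with(1) + three(1) + smoke(1) = 3
Line 3: house(1) + before(2) + bleak(1) + crane(1) = 5
Total: 3 + 3 + 5 = 11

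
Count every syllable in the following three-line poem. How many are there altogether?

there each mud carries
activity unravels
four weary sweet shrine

17

Line 1: "there each mud carries": 1+1+1+2 = 5
Line 2: "activity unravels": 4+3 = 7
Line 3: "four weary sweet shrine": 1+2+1+1 = 5
Total: 5 + 7 + 5 = 17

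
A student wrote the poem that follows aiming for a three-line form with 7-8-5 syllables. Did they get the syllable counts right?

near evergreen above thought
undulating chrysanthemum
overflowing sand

Yes

Line 1: "near evergreen above thought": 1+3+2+1 = 7 ✓
Line 2: "undulating chrysanthemum": 4+4 = 8 ✓
Line 3: "overflowing sand": 4+1 = 5 ✓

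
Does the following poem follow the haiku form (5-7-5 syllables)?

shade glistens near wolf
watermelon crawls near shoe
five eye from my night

Line 1: shade(1) + glistens(2) + near(1) + wolf(1) = 5 ✓
Line 2: watermelon(4) + crawls(1) + near(1) + shoe(1) = 7 ✓
Line 3: five(1) + eye(1) + from(1) + my(1) + night(1) = 5 ✓

Yes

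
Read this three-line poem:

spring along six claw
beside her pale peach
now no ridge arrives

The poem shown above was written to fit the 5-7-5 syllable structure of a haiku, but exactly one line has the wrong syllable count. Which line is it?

The second line

Line 1: "spring along six claw": 1+2+1+1 = 5 ✓
Line 2: "beside her pale peach": 2+1+1+1 = 5 (expected 7)
Line 3: "now no ridge arrives": 1+1+1+2 = 5 ✓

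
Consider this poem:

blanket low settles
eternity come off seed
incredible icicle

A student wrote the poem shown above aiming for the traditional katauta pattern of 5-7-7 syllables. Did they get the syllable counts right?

Yes

Line 1: blanket (2), low (1), settles (2) → 5 ✓
Line 2: eternity (4), come (1), off (1), seed (1) → 7 ✓
Line 3: incredible (4), icicle (3) → 7 ✓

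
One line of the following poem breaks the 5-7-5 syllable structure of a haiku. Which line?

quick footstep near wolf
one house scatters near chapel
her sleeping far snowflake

Line 3

Line 1: "quick footstep near wolf": 1+2+1+1 = 5 ✓
Line 2: "one house scatters near chapel": 1+1+2+1+2 = 7 ✓
Line 3: "her sleeping far snowflake": 1+2+1+2 = 6 (expected 5)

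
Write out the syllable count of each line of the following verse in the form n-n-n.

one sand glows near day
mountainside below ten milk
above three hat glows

5-7-5

Line 1: one (1), sand (1), glows (1), near (1), day (1) → 5
Line 2: mountainside (3), below (2), ten (1), milk (1) → 7
Line 3: above (2), three (1), hat (1), glows (1) → 5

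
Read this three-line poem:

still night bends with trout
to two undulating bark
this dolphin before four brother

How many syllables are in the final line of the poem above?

8

The final line: this(1) + dolphin(2) + before(2) + four(1) + brother(2) = 8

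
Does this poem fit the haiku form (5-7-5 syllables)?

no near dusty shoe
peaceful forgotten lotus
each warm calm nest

No

Line 1: no (1), near (1), dusty (2), shoe (1) → 5 ✓
Line 2: peaceful (2), forgotten (3), lotus (2) → 7 ✓
Line 3: each (1), warm (1), calm (1), nest (1) → 4 (expected 5)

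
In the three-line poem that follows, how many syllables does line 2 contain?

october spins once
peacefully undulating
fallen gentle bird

Line 2: peacefully(3) + undulating(4) = 7

7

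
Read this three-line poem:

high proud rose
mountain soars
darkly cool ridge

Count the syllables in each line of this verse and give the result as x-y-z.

Line 1: high(1) + proud(1) + rose(1) = 3
Line 2: mountain(2) + soars(1) = 3
Line 3: darkly(2) + cool(1) + ridge(1) = 4

3-3-4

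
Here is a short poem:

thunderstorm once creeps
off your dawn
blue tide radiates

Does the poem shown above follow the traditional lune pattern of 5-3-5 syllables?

Line 1: thunderstorm(3) + once(1) + creeps(1) = 5 ✓
Line 2: off(1) + your(1) + dawn(1) = 3 ✓
Line 3: blue(1) + tide(1) + radiates(3) = 5 ✓

Yes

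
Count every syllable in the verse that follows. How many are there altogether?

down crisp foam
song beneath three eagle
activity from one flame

Line 1: down (1), crisp (1), foam (1) → 3
Line 2: song (1), beneath (2), three (1), eagle (2) → 6
Line 3: activity (4), from (1), one (1), flame (1) → 7
Total: 3 + 6 + 7 = 16

16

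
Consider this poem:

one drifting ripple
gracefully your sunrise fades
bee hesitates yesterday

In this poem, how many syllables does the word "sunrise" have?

2

"sunrise" has 2 syllables.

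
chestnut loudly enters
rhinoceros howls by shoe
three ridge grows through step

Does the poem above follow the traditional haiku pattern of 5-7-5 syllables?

No

Line 1: chestnut (2), loudly (2), enters (2) → 6 (expected 5)
Line 2: rhinoceros (4), howls (1), by (1), shoe (1) → 7 ✓
Line 3: three (1), ridge (1), grows (1), through (1), step (1) → 5 ✓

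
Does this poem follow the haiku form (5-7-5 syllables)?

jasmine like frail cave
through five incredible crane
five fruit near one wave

Line 1: jasmine (2), like (1), frail (1), cave (1) → 5 ✓
Line 2: through (1), five (1), incredible (4), crane (1) → 7 ✓
Line 3: five (1), fruit (1), near (1), one (1), wave (1) → 5 ✓

Yes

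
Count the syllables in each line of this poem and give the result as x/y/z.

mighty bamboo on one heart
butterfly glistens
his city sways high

Line 1: "mighty bamboo on one heart": 2+2+1+1+1 = 7
Line 2: "butterfly glistens": 3+2 = 5
Line 3: "his city sways high": 1+2+1+1 = 5

7/5/5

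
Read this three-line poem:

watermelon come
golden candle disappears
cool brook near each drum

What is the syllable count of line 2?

7

Line 2: "golden candle disappears": 2+2+3 = 7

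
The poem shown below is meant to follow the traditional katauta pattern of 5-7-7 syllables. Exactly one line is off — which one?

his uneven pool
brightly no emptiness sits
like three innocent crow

The third line

Line 1: "his uneven pool": 1+3+1 = 5 ✓
Line 2: "brightly no emptiness sits": 2+1+3+1 = 7 ✓
Line 3: "like three innocent crow": 1+1+3+1 = 6 (expected 7)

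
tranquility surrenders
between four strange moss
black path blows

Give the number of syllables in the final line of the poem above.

The final line: black (1), path (1), blows (1) → 3

3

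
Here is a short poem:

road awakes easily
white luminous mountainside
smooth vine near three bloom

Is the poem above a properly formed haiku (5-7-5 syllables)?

Line 1: "road awakes easily": 1+2+3 = 6 (expected 5)
Line 2: "white luminous mountainside": 1+3+3 = 7 ✓
Line 3: "smooth vine near three bloom": 1+1+1+1+1 = 5 ✓

No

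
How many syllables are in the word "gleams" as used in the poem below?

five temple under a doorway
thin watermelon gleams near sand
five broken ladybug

1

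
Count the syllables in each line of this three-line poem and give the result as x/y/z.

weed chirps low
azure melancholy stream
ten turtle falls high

3/7/5

Line 1: weed (1), chirps (1), low (1) → 3
Line 2: azure (2), melancholy (4), stream (1) → 7
Line 3: ten (1), turtle (2), falls (1), high (1) → 5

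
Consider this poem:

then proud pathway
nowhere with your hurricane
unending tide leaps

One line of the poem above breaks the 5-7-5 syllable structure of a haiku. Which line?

Line 1

Line 1: "then proud pathway": 1+1+2 = 4 (expected 5)
Line 2: "nowhere with your hurricane": 2+1+1+3 = 7 ✓
Line 3: "unending tide leaps": 3+1+1 = 5 ✓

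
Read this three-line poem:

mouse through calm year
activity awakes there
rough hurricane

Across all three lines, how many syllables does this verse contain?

15

Line 1: mouse (1), through (1), calm (1), year (1) → 4
Line 2: activity (4), awakes (2), there (1) → 7
Line 3: rough (1), hurricane (3) → 4
Total: 4 + 7 + 4 = 15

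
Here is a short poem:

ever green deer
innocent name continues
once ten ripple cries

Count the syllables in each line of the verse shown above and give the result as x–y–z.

Line 1: ever(2) + green(1) + deer(1) = 4
Line 2: innocent(3) + name(1) + continues(3) = 7
Line 3: once(1) + ten(1) + ripple(2) + cries(1) = 5

4–7–5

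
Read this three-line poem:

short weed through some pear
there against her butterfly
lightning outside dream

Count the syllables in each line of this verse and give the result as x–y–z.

5–7–5

Line 1: "short weed through some pear": 1+1+1+1+1 = 5
Line 2: "there against her butterfly": 1+2+1+3 = 7
Line 3: "lightning outside dream": 2+2+1 = 5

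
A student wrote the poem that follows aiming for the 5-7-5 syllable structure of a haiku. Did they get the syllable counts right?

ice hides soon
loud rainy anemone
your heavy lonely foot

Line 1: "ice hides soon": 1+1+1 = 3 (expected 5)
Line 2: "loud rainy anemone": 1+2+4 = 7 ✓
Line 3: "your heavy lonely foot": 1+2+2+1 = 6 (expected 5)

No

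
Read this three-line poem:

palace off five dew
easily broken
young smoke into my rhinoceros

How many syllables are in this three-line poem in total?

Line 1: palace(2) + off(1) + five(1) + dew(1) = 5
Line 2: easily(3) + broken(2) = 5
Line 3: young(1) + smoke(1) + into(2) + my(1) + rhinoceros(4) = 9
Total: 5 + 5 + 9 = 19

19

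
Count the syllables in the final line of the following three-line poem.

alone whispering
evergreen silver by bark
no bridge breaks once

The final line: "no bridge breaks once": 1+1+1+1 = 4

4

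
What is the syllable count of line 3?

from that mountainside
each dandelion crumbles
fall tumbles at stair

Line 3: fall(1) + tumbles(2) + at(1) + stair(1) = 5

5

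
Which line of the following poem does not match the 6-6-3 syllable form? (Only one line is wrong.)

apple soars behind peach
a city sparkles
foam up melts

Line 2

Line 1: apple(2) + soars(1) + behind(2) + peach(1) = 6 ✓
Line 2: a(1) + city(2) + sparkles(2) = 5 (expected 6)
Line 3: foam(1) + up(1) + melts(1) = 3 ✓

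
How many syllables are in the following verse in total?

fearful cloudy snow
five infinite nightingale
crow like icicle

17

Line 1: "fearful cloudy snow": 2+2+1 = 5
Line 2: "five infinite nightingale": 1+3+3 = 7
Line 3: "crow like icicle": 1+1+3 = 5
Total: 5 + 7 + 5 = 17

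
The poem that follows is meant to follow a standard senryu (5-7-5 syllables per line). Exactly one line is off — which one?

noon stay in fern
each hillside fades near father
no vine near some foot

The first line

Line 1: noon (1), stay (1), in (1), fern (1) → 4 (expected 5)
Line 2: each (1), hillside (2), fades (1), near (1), father (2) → 7 ✓
Line 3: no (1), vine (1), near (1), some (1), foot (1) → 5 ✓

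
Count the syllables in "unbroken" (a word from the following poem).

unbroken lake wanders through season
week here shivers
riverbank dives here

"unbroken" has 3 syllables.

3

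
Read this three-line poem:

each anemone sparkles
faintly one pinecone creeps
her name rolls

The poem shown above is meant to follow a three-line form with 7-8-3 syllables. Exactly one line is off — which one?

Line 1: each (1), anemone (4), sparkles (2) → 7 ✓
Line 2: faintly (2), one (1), pinecone (2), creeps (1) → 6 (expected 8)
Line 3: her (1), name (1), rolls (1) → 3 ✓

The second line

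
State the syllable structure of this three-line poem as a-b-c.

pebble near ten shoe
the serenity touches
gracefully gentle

Line 1: pebble(2) + near(1) + ten(1) + shoe(1) = 5
Line 2: the(1) + serenity(4) + touches(2) = 7
Line 3: gracefully(3) + gentle(2) = 5

5-7-5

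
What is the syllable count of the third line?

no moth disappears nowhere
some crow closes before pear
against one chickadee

The third line: "against one chickadee": 2+1+3 = 6

6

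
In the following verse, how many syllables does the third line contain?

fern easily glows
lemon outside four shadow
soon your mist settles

5

The third line: soon(1) + your(1) + mist(1) + settles(2) = 5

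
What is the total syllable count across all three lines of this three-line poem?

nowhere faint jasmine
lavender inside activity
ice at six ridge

18

Line 1: nowhere(2) + faint(1) + jasmine(2) = 5
Line 2: lavender(3) + inside(2) + activity(4) = 9
Line 3: ice(1) + at(1) + six(1) + ridge(1) = 4
Total: 5 + 9 + 4 = 18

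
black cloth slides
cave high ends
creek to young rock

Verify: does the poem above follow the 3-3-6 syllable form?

No

Line 1: black(1) + cloth(1) + slides(1) = 3 ✓
Line 2: cave(1) + high(1) + ends(1) = 3 ✓
Line 3: creek(1) + to(1) + young(1) + rock(1) = 4 (expected 6)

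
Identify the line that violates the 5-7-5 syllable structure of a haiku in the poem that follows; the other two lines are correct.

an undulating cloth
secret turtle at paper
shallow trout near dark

Line 1: an (1), undulating (4), cloth (1) → 6 (expected 5)
Line 2: secret (2), turtle (2), at (1), paper (2) → 7 ✓
Line 3: shallow (2), trout (1), near (1), dark (1) → 5 ✓

Line 1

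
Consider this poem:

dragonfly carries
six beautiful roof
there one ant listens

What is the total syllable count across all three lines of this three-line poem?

Line 1: dragonfly(3) + carries(2) = 5
Line 2: six(1) + beautiful(3) + roof(1) = 5
Line 3: there(1) + one(1) + ant(1) + listens(2) = 5
Total: 5 + 5 + 5 = 15

15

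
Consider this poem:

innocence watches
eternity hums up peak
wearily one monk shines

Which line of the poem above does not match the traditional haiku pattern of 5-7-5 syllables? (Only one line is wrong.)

The third line

Line 1: innocence(3) + watches(2) = 5 ✓
Line 2: eternity(4) + hums(1) + up(1) + peak(1) = 7 ✓
Line 3: wearily(3) + one(1) + monk(1) + shines(1) = 6 (expected 5)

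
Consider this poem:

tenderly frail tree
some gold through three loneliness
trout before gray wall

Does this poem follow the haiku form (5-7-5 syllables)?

Line 1: tenderly(3) + frail(1) + tree(1) = 5 ✓
Line 2: some(1) + gold(1) + through(1) + three(1) + loneliness(3) = 7 ✓
Line 3: trout(1) + before(2) + gray(1) + wall(1) = 5 ✓

Yes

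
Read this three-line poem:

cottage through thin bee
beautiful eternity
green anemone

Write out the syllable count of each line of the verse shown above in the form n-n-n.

5-7-5

Line 1: cottage (2), through (1), thin (1), bee (1) → 5
Line 2: beautiful (3), eternity (4) → 7
Line 3: green (1), anemone (4) → 5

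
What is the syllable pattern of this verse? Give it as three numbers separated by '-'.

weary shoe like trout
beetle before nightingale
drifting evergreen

5-7-5

Line 1: weary (2), shoe (1), like (1), trout (1) → 5
Line 2: beetle (2), before (2), nightingale (3) → 7
Line 3: drifting (2), evergreen (3) → 5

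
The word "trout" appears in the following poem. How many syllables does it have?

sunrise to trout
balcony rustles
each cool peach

"trout" has 1 syllable.

1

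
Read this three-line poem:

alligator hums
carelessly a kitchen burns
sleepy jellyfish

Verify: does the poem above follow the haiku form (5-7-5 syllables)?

Yes

Line 1: alligator (4), hums (1) → 5 ✓
Line 2: carelessly (3), a (1), kitchen (2), burns (1) → 7 ✓
Line 3: sleepy (2), jellyfish (3) → 5 ✓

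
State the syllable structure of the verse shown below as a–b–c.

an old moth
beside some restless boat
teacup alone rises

Line 1: an (1), old (1), moth (1) → 3
Line 2: beside (2), some (1), restless (2), boat (1) → 6
Line 3: teacup (2), alone (2), rises (2) → 6

3–6–6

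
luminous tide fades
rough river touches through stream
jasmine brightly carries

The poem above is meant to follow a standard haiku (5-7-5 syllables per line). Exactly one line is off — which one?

Line 3

Line 1: "luminous tide fades": 3+1+1 = 5 ✓
Line 2: "rough river touches through stream": 1+2+2+1+1 = 7 ✓
Line 3: "jasmine brightly carries": 2+2+2 = 6 (expected 5)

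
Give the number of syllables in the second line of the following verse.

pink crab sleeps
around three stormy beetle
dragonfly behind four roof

7

The second line: around(2) + three(1) + stormy(2) + beetle(2) = 7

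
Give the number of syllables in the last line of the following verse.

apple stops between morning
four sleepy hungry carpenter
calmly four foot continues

The last line: calmly(2) + four(1) + foot(1) + continues(3) = 7

7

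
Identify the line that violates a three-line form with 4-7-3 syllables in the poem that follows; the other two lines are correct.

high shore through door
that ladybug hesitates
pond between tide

Line 1: high (1), shore (1), through (1), door (1) → 4 ✓
Line 2: that (1), ladybug (3), hesitates (3) → 7 ✓
Line 3: pond (1), between (2), tide (1) → 4 (expected 3)

The third line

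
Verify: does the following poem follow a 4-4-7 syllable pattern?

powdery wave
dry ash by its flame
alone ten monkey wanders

No

Line 1: powdery (3), wave (1) → 4 ✓
Line 2: dry (1), ash (1), by (1), its (1), flame (1) → 5 (expected 4)
Line 3: alone (2), ten (1), monkey (2), wanders (2) → 7 ✓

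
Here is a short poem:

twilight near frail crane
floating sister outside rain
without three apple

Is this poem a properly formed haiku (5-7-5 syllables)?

Line 1: twilight(2) + near(1) + frail(1) + crane(1) = 5 ✓
Line 2: floating(2) + sister(2) + outside(2) + rain(1) = 7 ✓
Line 3: without(2) + three(1) + apple(2) = 5 ✓

Yes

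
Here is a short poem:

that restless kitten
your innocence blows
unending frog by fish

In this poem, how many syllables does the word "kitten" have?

2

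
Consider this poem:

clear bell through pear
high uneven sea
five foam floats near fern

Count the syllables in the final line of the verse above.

The final line: five(1) + foam(1) + floats(1) + near(1) + fern(1) = 5

5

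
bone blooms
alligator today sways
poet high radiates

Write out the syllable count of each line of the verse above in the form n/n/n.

2/7/6

Line 1: "bone blooms": 1+1 = 2
Line 2: "alligator today sways": 4+2+1 = 7
Line 3: "poet high radiates": 2+1+3 = 6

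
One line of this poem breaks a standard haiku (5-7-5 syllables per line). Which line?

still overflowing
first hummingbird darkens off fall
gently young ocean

Line 2

Line 1: still(1) + overflowing(4) = 5 ✓
Line 2: first(1) + hummingbird(3) + darkens(2) + off(1) + fall(1) = 8 (expected 7)
Line 3: gently(2) + young(1) + ocean(2) = 5 ✓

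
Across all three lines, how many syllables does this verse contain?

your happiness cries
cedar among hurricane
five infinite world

17

Line 1: "your happiness cries": 1+3+1 = 5
Line 2: "cedar among hurricane": 2+2+3 = 7
Line 3: "five infinite world": 1+3+1 = 5
Total: 5 + 7 + 5 = 17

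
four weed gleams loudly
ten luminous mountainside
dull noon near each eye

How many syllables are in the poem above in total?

17

Line 1: "four weed gleams loudly": 1+1+1+2 = 5
Line 2: "ten luminous mountainside": 1+3+3 = 7
Line 3: "dull noon near each eye": 1+1+1+1+1 = 5
Total: 5 + 7 + 5 = 17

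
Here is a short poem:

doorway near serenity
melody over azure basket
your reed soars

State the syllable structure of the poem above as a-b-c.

7-9-3

Line 1: doorway (2), near (1), serenity (4) → 7
Line 2: melody (3), over (2), azure (2), basket (2) → 9
Line 3: your (1), reed (1), soars (1) → 3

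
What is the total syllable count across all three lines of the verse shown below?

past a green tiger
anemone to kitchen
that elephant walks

17

Line 1: "past a green tiger": 1+1+1+2 = 5
Line 2: "anemone to kitchen": 4+1+2 = 7
Line 3: "that elephant walks": 1+3+1 = 5
Total: 5 + 7 + 5 = 17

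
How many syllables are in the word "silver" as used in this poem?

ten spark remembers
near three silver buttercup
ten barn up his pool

2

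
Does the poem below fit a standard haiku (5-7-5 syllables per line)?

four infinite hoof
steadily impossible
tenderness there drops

Line 1: four (1), infinite (3), hoof (1) → 5 ✓
Line 2: steadily (3), impossible (4) → 7 ✓
Line 3: tenderness (3), there (1), drops (1) → 5 ✓

Yes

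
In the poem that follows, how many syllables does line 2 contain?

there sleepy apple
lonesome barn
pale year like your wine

Line 2: lonesome(2) + barn(1) = 3

3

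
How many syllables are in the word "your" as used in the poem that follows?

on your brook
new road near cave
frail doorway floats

1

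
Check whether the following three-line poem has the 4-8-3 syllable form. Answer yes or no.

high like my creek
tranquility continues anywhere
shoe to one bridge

Line 1: "high like my creek": 1+1+1+1 = 4 ✓
Line 2: "tranquility continues anywhere": 4+3+3 = 10 (expected 8)
Line 3: "shoe to one bridge": 1+1+1+1 = 4 (expected 3)

No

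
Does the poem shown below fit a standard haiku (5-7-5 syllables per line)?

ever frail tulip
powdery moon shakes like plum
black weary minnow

Yes

Line 1: ever(2) + frail(1) + tulip(2) = 5 ✓
Line 2: powdery(3) + moon(1) + shakes(1) + like(1) + plum(1) = 7 ✓
Line 3: black(1) + weary(2) + minnow(2) = 5 ✓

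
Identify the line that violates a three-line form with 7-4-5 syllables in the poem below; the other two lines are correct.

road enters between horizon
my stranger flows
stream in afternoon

Line 1: road (1), enters (2), between (2), horizon (3) → 8 (expected 7)
Line 2: my (1), stranger (2), flows (1) → 4 ✓
Line 3: stream (1), in (1), afternoon (3) → 5 ✓

The first line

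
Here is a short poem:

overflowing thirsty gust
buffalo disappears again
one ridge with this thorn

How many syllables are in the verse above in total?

Line 1: overflowing(4) + thirsty(2) + gust(1) = 7
Line 2: buffalo(3) + disappears(3) + again(2) = 8
Line 3: one(1) + ridge(1) + with(1) + this(1) + thorn(1) = 5
Total: 7 + 8 + 5 = 20

20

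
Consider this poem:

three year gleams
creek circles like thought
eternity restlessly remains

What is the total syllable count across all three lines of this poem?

17

Line 1: three(1) + year(1) + gleams(1) = 3
Line 2: creek(1) + circles(2) + like(1) + thought(1) = 5
Line 3: eternity(4) + restlessly(3) + remains(2) = 9
Total: 3 + 5 + 9 = 17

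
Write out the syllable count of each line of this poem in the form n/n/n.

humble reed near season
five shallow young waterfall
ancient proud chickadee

6/7/6

Line 1: "humble reed near season": 2+1+1+2 = 6
Line 2: "five shallow young waterfall": 1+2+1+3 = 7
Line 3: "ancient proud chickadee": 2+1+3 = 6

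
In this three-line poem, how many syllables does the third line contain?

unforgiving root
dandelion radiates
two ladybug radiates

7

The third line: "two ladybug radiates": 1+3+3 = 7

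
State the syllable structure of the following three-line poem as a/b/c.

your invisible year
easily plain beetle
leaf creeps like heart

6/6/4

Line 1: your(1) + invisible(4) + year(1) = 6
Line 2: easily(3) + plain(1) + beetle(2) = 6
Line 3: leaf(1) + creeps(1) + like(1) + heart(1) = 4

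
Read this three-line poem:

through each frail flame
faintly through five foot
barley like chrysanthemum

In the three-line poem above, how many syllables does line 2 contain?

Line 2: "faintly through five foot": 2+1+1+1 = 5

5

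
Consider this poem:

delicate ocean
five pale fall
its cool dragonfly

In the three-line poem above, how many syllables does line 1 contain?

Line 1: "delicate ocean": 3+2 = 5

5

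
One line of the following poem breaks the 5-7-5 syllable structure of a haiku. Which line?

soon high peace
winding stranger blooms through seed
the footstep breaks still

Line 1: soon(1) + high(1) + peace(1) = 3 (expected 5)
Line 2: winding(2) + stranger(2) + blooms(1) + through(1) + seed(1) = 7 ✓
Line 3: the(1) + footstep(2) + breaks(1) + still(1) = 5 ✓

Line 1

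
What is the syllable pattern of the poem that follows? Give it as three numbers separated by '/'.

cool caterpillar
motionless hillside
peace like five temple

5/5/5

Line 1: cool (1), caterpillar (4) → 5
Line 2: motionless (3), hillside (2) → 5
Line 3: peace (1), like (1), five (1), temple (2) → 5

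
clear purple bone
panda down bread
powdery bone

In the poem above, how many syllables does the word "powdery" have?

3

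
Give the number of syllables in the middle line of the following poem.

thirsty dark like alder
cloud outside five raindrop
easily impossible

The middle line: cloud(1) + outside(2) + five(1) + raindrop(2) = 6

6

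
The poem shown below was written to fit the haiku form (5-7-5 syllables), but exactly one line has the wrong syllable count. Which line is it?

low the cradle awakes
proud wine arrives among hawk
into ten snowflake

The first line

Line 1: low(1) + the(1) + cradle(2) + awakes(2) = 6 (expected 5)
Line 2: proud(1) + wine(1) + arrives(2) + among(2) + hawk(1) = 7 ✓
Line 3: into(2) + ten(1) + snowflake(2) = 5 ✓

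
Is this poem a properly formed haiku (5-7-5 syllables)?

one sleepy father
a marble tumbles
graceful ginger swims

No

Line 1: "one sleepy father": 1+2+2 = 5 ✓
Line 2: "a marble tumbles": 1+2+2 = 5 (expected 7)
Line 3: "graceful ginger swims": 2+2+1 = 5 ✓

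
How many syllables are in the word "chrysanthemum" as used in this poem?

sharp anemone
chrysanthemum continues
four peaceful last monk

4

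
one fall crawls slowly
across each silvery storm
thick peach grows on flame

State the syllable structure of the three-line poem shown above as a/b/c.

5/7/5

Line 1: "one fall crawls slowly": 1+1+1+2 = 5
Line 2: "across each silvery storm": 2+1+3+1 = 7
Line 3: "thick peach grows on flame": 1+1+1+1+1 = 5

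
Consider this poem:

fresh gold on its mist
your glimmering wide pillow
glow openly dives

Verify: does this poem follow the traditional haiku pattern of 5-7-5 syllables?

Line 1: "fresh gold on its mist": 1+1+1+1+1 = 5 ✓
Line 2: "your glimmering wide pillow": 1+3+1+2 = 7 ✓
Line 3: "glow openly dives": 1+3+1 = 5 ✓

Yes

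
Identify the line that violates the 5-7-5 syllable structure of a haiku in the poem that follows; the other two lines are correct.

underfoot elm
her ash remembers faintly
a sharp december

Line 1

Line 1: underfoot(3) + elm(1) = 4 (expected 5)
Line 2: her(1) + ash(1) + remembers(3) + faintly(2) = 7 ✓
Line 3: a(1) + sharp(1) + december(3) = 5 ✓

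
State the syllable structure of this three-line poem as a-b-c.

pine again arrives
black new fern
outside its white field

5-3-5

Line 1: pine (1), again (2), arrives (2) → 5
Line 2: black (1), new (1), fern (1) → 3
Line 3: outside (2), its (1), white (1), field (1) → 5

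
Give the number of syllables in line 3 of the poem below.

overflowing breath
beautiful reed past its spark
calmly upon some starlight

Line 3: calmly (2), upon (2), some (1), starlight (2) → 7

7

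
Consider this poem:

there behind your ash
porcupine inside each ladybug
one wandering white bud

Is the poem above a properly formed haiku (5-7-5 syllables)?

No

Line 1: there(1) + behind(2) + your(1) + ash(1) = 5 ✓
Line 2: porcupine(3) + inside(2) + each(1) + ladybug(3) = 9 (expected 7)
Line 3: one(1) + wandering(3) + white(1) + bud(1) = 6 (expected 5)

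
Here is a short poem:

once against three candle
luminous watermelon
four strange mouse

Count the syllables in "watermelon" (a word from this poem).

"watermelon" has 4 syllables.

4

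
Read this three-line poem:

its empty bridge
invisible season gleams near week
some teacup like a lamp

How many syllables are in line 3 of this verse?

Line 3: some(1) + teacup(2) + like(1) + a(1) + lamp(1) = 6

6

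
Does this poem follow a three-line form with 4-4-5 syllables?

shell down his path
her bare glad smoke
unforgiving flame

Yes

Line 1: shell (1), down (1), his (1), path (1) → 4 ✓
Line 2: her (1), bare (1), glad (1), smoke (1) → 4 ✓
Line 3: unforgiving (4), flame (1) → 5 ✓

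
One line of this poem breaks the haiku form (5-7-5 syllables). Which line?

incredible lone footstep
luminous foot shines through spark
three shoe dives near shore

Line 1

Line 1: "incredible lone footstep": 4+1+2 = 7 (expected 5)
Line 2: "luminous foot shines through spark": 3+1+1+1+1 = 7 ✓
Line 3: "three shoe dives near shore": 1+1+1+1+1 = 5 ✓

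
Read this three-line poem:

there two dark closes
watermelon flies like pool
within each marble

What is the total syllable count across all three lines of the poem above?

17

Line 1: "there two dark closes": 1+1+1+2 = 5
Line 2: "watermelon flies like pool": 4+1+1+1 = 7
Line 3: "within each marble": 2+1+2 = 5
Total: 5 + 7 + 5 = 17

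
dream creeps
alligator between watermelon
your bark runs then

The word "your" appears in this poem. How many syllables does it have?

1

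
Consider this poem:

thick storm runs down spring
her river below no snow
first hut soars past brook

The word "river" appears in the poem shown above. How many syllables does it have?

2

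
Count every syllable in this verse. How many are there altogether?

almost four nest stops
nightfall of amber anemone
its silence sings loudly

Line 1: almost(2) + four(1) + nest(1) + stops(1) = 5
Line 2: nightfall(2) + of(1) + amber(2) + anemone(4) = 9
Line 3: its(1) + silence(2) + sings(1) + loudly(2) = 6
Total: 5 + 9 + 6 = 20

20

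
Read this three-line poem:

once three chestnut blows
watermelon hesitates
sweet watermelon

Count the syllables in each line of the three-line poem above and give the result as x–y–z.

Line 1: "once three chestnut blows": 1+1+2+1 = 5
Line 2: "watermelon hesitates": 4+3 = 7
Line 3: "sweet watermelon": 1+4 = 5

5–7–5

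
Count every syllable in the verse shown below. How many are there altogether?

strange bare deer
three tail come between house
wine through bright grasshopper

15

Line 1: "strange bare deer": 1+1+1 = 3
Line 2: "three tail come between house": 1+1+1+2+1 = 6
Line 3: "wine through bright grasshopper": 1+1+1+3 = 6
Total: 3 + 6 + 6 = 15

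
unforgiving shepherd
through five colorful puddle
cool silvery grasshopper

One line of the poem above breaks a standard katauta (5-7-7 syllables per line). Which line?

Line 1: "unforgiving shepherd": 4+2 = 6 (expected 5)
Line 2: "through five colorful puddle": 1+1+3+2 = 7 ✓
Line 3: "cool silvery grasshopper": 1+3+3 = 7 ✓

Line 1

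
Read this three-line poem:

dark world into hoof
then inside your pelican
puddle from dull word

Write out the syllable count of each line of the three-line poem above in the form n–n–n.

5–7–5

Line 1: dark(1) + world(1) + into(2) + hoof(1) = 5
Line 2: then(1) + inside(2) + your(1) + pelican(3) = 7
Line 3: puddle(2) + from(1) + dull(1) + word(1) = 5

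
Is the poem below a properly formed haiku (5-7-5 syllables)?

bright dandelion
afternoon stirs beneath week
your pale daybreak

Line 1: "bright dandelion": 1+4 = 5 ✓
Line 2: "afternoon stirs beneath week": 3+1+2+1 = 7 ✓
Line 3: "your pale daybreak": 1+1+2 = 4 (expected 5)

No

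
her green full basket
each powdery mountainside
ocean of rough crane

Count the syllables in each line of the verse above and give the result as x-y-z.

5-7-5

Line 1: her (1), green (1), full (1), basket (2) → 5
Line 2: each (1), powdery (3), mountainside (3) → 7
Line 3: ocean (2), of (1), rough (1), crane (1) → 5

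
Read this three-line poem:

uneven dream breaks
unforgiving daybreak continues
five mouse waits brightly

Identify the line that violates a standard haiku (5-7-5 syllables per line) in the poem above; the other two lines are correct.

The second line

Line 1: uneven(3) + dream(1) + breaks(1) = 5 ✓
Line 2: unforgiving(4) + daybreak(2) + continues(3) = 9 (expected 7)
Line 3: five(1) + mouse(1) + waits(1) + brightly(2) = 5 ✓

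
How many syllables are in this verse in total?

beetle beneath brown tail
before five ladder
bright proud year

14

Line 1: beetle (2), beneath (2), brown (1), tail (1) → 6
Line 2: before (2), five (1), ladder (2) → 5
Line 3: bright (1), proud (1), year (1) → 3
Total: 6 + 5 + 3 = 14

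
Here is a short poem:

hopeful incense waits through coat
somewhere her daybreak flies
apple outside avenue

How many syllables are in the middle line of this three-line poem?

The middle line: somewhere(2) + her(1) + daybreak(2) + flies(1) = 6

6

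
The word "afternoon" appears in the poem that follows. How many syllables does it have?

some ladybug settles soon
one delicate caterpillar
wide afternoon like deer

"afternoon" has 3 syllables.

3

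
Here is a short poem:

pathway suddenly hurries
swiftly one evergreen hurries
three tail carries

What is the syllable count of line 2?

8

Line 2: "swiftly one evergreen hurries": 2+1+3+2 = 8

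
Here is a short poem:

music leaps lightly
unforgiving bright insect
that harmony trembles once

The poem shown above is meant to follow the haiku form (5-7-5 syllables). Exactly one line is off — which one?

Line 1: "music leaps lightly": 2+1+2 = 5 ✓
Line 2: "unforgiving bright insect": 4+1+2 = 7 ✓
Line 3: "that harmony trembles once": 1+3+2+1 = 7 (expected 5)

Line 3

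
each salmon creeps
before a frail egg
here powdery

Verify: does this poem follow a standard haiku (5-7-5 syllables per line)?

No

Line 1: "each salmon creeps": 1+2+1 = 4 (expected 5)
Line 2: "before a frail egg": 2+1+1+1 = 5 (expected 7)
Line 3: "here powdery": 1+3 = 4 (expected 5)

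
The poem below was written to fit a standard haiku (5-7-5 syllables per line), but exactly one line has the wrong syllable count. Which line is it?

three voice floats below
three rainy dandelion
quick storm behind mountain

Line 3

Line 1: "three voice floats below": 1+1+1+2 = 5 ✓
Line 2: "three rainy dandelion": 1+2+4 = 7 ✓
Line 3: "quick storm behind mountain": 1+1+2+2 = 6 (expected 5)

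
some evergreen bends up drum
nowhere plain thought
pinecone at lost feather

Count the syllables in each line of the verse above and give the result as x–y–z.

7–4–6

Line 1: some(1) + evergreen(3) + bends(1) + up(1) + drum(1) = 7
Line 2: nowhere(2) + plain(1) + thought(1) = 4
Line 3: pinecone(2) + at(1) + lost(1) + feather(2) = 6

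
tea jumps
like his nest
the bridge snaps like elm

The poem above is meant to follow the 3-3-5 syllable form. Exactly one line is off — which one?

Line 1: tea (1), jumps (1) → 2 (expected 3)
Line 2: like (1), his (1), nest (1) → 3 ✓
Line 3: the (1), bridge (1), snaps (1), like (1), elm (1) → 5 ✓

Line 1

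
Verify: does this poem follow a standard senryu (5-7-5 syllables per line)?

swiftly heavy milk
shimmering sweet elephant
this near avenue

Line 1: "swiftly heavy milk": 2+2+1 = 5 ✓
Line 2: "shimmering sweet elephant": 3+1+3 = 7 ✓
Line 3: "this near avenue": 1+1+3 = 5 ✓

Yes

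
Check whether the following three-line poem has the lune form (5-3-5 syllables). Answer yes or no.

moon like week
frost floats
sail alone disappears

No

Line 1: moon (1), like (1), week (1) → 3 (expected 5)
Line 2: frost (1), floats (1) → 2 (expected 3)
Line 3: sail (1), alone (2), disappears (3) → 6 (expected 5)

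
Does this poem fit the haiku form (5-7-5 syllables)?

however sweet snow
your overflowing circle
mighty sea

No

Line 1: "however sweet snow": 3+1+1 = 5 ✓
Line 2: "your overflowing circle": 1+4+2 = 7 ✓
Line 3: "mighty sea": 2+1 = 3 (expected 5)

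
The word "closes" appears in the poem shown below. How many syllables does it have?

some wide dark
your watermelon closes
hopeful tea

2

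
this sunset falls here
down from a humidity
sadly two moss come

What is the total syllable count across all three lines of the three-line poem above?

17

Line 1: "this sunset falls here": 1+2+1+1 = 5
Line 2: "down from a humidity": 1+1+1+4 = 7
Line 3: "sadly two moss come": 2+1+1+1 = 5
Total: 5 + 7 + 5 = 17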